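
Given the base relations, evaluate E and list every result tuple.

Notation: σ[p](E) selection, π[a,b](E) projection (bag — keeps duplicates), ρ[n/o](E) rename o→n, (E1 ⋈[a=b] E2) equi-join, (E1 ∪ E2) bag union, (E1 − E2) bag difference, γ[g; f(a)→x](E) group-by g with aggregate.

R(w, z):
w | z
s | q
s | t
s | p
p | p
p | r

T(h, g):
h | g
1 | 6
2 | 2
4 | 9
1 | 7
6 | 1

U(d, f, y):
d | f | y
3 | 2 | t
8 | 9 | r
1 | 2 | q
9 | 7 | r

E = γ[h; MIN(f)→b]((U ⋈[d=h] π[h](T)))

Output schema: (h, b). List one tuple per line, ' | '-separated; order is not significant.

Row counts bottom-up:
  U → 4
  T → 5
  π[h](T) → 5
  (U ⋈[d=h] π[h](T)) → 2
  γ[h; MIN(f)→b]((U ⋈[d=h] π[h](T))) → 1

== RESULT ==
h | b
1 | 2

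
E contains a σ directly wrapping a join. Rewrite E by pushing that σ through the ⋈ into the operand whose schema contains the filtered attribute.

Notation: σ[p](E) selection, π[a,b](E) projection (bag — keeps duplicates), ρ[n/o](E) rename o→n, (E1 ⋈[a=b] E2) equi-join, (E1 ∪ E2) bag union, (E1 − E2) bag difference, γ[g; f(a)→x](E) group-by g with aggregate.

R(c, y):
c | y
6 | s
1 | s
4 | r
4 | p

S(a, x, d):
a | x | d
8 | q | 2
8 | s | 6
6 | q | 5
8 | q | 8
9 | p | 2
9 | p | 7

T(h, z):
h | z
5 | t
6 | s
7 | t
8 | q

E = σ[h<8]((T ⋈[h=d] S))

σ filters on h, owned by the left side.
E' = (σ[h<8](T) ⋈[h=d] S)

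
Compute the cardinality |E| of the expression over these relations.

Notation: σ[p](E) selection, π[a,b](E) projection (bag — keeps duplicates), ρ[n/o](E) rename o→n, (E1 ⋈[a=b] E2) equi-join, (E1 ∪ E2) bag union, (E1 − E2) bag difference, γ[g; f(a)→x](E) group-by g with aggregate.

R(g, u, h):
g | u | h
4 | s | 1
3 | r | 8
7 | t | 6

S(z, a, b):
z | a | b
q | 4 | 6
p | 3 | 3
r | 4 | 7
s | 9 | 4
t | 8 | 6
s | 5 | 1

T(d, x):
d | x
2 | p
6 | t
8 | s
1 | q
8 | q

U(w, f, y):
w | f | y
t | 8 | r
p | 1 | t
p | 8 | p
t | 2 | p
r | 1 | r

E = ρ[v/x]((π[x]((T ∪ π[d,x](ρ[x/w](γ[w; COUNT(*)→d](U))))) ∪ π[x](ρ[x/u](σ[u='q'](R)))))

Stepwise |·|:
  T → 5
  U → 5
  γ[w; COUNT(*)→d](U) → 3
  ρ[x/w](γ[w; COUNT(*)→d](U)) → 3
  π[d,x](ρ[x/w](γ[w; COUNT(*)→d](U))) → 3
  (T ∪ π[d,x](ρ[x/w](γ[w; COUNT(*)→d](U)))) → 8
  π[x]((T ∪ π[d,x](ρ[x/w](γ[w; COUNT(*)→d](U))))) → 8
  R → 3
  σ[u='q'](R) → 0
  ρ[x/u](σ[u='q'](R)) → 0
  π[x](ρ[x/u](σ[u='q'](R))) → 0
  (π[x]((T ∪ π[d,x](ρ[x/w](γ[w; COUNT(*)→d](U))))) ∪ π[x](ρ[x/u](σ[u='q'](R)))) → 8
  ρ[v/x]((π[x]((T ∪ π[d,x](ρ[x/w](γ[w; COUNT(*)→d](U))))) ∪ π[x](ρ[x/u](σ[u='q'](R))))) → 8

|E| = 8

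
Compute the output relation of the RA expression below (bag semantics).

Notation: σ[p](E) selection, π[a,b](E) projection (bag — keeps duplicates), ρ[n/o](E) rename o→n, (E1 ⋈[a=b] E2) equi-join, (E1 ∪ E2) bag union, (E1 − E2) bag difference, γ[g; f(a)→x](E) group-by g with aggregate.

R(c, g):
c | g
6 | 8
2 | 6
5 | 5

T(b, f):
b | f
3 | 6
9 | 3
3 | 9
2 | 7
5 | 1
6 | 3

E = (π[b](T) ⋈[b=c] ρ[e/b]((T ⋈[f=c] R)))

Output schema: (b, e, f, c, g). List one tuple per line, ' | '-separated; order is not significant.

Per-node cardinality:
  T → 6
  π[b](T) → 6
  T → 6
  R → 3
  (T ⋈[f=c] R) → 1
  ρ[e/b]((T ⋈[f=c] R)) → 1
  (π[b](T) ⋈[b=c] ρ[e/b]((T ⋈[f=c] R))) → 1

== RESULT ==
b | e | f | c | g
6 | 3 | 6 | 6 | 8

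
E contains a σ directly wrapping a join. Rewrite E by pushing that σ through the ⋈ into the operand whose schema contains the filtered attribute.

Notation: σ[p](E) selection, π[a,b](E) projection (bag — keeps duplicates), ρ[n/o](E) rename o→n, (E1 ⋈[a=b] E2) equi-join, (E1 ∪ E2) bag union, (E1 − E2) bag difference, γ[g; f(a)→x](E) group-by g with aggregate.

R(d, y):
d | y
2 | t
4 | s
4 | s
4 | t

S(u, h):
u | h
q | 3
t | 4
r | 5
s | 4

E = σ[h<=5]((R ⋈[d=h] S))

σ filters on h, owned by the right side.
E' = (R ⋈[d=h] σ[h<=5](S))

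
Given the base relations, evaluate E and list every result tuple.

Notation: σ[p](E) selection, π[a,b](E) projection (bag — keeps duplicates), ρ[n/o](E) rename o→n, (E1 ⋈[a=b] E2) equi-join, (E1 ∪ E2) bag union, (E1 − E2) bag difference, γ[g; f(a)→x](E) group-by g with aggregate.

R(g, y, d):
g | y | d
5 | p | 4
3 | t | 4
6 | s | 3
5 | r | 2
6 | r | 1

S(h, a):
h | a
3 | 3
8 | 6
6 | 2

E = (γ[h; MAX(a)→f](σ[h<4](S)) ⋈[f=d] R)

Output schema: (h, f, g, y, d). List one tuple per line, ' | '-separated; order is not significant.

Subexpression sizes:
  S → 3
  σ[h<4](S) → 1
  γ[h; MAX(a)→f](σ[h<4](S)) → 1
  R → 5
  (γ[h; MAX(a)→f](σ[h<4](S)) ⋈[f=d] R) → 1

== RESULT ==
h | f | g | y | d
3 | 3 | 6 | s | 3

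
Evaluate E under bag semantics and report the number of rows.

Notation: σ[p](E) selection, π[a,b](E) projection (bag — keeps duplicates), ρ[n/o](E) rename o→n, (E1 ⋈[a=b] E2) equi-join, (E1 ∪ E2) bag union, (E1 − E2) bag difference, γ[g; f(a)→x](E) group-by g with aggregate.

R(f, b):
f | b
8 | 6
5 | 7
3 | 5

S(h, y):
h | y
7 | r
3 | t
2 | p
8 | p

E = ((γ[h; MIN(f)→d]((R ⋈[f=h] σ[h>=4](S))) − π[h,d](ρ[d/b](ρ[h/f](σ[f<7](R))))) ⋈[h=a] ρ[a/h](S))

Stepwise |·|:
  R → 3
  S → 4
  σ[h>=4](S) → 2
  (R ⋈[f=h] σ[h>=4](S)) → 1
  γ[h; MIN(f)→d]((R ⋈[f=h] σ[h>=4](S))) → 1
  R → 3
  σ[f<7](R) → 2
  ρ[h/f](σ[f<7](R)) → 2
  ρ[d/b](ρ[h/f](σ[f<7](R))) → 2
  π[h,d](ρ[d/b](ρ[h/f](σ[f<7](R)))) → 2
  (γ[h; MIN(f)→d]((R ⋈[f=h] σ[h>=4](S))) − π[h,d](ρ[d/b](ρ[h/f](σ[f<7](R))))) → 1
  S → 4
  ρ[a/h](S) → 4
  ((γ[h; MIN(f)→d]((R ⋈[f=h] σ[h>=4](S))) − π[h,d](ρ[d/b](ρ[h/f](σ[f<7](R))))) ⋈[h=a] ρ[a/h](S)) → 1

|E| = 1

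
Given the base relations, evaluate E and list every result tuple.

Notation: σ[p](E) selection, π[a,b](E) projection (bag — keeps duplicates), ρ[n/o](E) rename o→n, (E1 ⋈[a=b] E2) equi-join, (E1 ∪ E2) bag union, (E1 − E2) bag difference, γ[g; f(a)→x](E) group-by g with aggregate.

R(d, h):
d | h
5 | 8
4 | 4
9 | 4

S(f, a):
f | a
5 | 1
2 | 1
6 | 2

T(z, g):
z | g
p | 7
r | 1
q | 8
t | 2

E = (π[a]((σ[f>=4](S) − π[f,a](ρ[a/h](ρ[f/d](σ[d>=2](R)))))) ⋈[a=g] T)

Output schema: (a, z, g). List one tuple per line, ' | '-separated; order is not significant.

Stepwise |·|:
  S → 3
  σ[f>=4](S) → 2
  R → 3
  σ[d>=2](R) → 3
  ρ[f/d](σ[d>=2](R)) → 3
  ρ[a/h](ρ[f/d](σ[d>=2](R))) → 3
  π[f,a](ρ[a/h](ρ[f/d](σ[d>=2](R)))) → 3
  (σ[f>=4](S) − π[f,a](ρ[a/h](ρ[f/d](σ[d>=2](R))))) → 2
  π[a]((σ[f>=4](S) − π[f,a](ρ[a/h](ρ[f/d](σ[d>=2](R)))))) → 2
  T → 4
  (π[a]((σ[f>=4](S) − π[f,a](ρ[a/h](ρ[f/d](σ[d>=2](R)))))) ⋈[a=g] T) → 2

== RESULT ==
a | z | g
1 | r | 1
2 | t | 2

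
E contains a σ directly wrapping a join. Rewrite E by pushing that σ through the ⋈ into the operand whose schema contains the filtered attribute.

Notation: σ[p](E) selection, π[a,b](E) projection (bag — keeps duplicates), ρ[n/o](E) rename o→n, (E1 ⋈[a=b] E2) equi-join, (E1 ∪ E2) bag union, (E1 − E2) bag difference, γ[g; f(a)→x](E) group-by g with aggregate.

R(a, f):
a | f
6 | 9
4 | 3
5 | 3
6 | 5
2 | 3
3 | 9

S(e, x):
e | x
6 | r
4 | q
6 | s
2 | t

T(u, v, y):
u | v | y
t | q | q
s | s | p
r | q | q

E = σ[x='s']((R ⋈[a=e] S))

σ filters on x, owned by the right side.
E' = (R ⋈[a=e] σ[x='s'](S))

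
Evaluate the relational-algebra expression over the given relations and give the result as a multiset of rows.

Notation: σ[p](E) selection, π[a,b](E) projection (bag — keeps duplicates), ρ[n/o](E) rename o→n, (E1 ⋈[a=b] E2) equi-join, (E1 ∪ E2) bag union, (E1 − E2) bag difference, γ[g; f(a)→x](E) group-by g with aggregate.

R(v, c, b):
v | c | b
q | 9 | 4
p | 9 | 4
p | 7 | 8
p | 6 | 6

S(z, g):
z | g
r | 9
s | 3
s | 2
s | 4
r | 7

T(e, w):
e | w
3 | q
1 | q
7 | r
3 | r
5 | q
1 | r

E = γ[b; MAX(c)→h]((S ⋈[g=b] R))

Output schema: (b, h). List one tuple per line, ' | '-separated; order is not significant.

Per-node cardinality:
  S → 5
  R → 4
  (S ⋈[g=b] R) → 2
  γ[b; MAX(c)→h]((S ⋈[g=b] R)) → 1

== RESULT ==
b | h
4 | 9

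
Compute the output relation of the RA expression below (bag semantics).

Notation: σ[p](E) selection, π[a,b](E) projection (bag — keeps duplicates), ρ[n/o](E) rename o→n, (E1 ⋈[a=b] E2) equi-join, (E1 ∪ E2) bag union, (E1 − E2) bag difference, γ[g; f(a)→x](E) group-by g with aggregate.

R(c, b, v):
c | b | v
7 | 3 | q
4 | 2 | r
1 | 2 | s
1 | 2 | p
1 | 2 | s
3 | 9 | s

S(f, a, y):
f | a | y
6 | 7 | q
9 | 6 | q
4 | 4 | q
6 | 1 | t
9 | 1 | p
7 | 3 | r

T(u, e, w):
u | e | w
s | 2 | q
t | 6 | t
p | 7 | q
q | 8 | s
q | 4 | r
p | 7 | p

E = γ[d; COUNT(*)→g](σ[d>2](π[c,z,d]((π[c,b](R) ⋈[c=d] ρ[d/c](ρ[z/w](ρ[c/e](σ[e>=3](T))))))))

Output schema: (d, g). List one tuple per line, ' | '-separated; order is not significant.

Subexpression sizes:
  R → 6
  π[c,b](R) → 6
  T → 6
  σ[e>=3](T) → 5
  ρ[c/e](σ[e>=3](T)) → 5
  ρ[z/w](ρ[c/e](σ[e>=3](T))) → 5
  ρ[d/c](ρ[z/w](ρ[c/e](σ[e>=3](T)))) → 5
  (π[c,b](R) ⋈[c=d] ρ[d/c](ρ[z/w](ρ[c/e](σ[e>=3](T))))) → 3
  π[c,z,d]((π[c,b](R) ⋈[c=d] ρ[d/c](ρ[z/w](ρ[c/e](σ[e>=3](T)))))) → 3
  σ[d>2](π[c,z,d]((π[c,b](R) ⋈[c=d] ρ[d/c](ρ[z/w](ρ[c/e](σ[e>=3](T))))))) → 3
  γ[d; COUNT(*)→g](σ[d>2](π[c,z,d]((π[c,b](R) ⋈[c=d] ρ[d/c](ρ[z/w](ρ[c/e](σ[e>=3](T)))))))) → 2

== RESULT ==
d | g
4 | 1
7 | 2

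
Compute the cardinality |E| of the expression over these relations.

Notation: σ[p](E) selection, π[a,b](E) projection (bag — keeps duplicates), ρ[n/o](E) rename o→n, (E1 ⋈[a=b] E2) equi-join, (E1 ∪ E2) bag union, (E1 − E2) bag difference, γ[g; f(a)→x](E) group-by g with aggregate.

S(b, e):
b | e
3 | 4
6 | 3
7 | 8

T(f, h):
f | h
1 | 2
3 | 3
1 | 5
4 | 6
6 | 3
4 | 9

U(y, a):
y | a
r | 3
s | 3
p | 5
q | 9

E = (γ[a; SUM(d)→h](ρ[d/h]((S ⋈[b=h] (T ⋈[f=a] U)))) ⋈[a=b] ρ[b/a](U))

Subexpression sizes:
  S → 3
  T → 6
  U → 4
  (T ⋈[f=a] U) → 2
  (S ⋈[b=h] (T ⋈[f=a] U)) → 2
  ρ[d/h]((S ⋈[b=h] (T ⋈[f=a] U))) → 2
  γ[a; SUM(d)→h](ρ[d/h]((S ⋈[b=h] (T ⋈[f=a] U)))) → 1
  U → 4
  ρ[b/a](U) → 4
  (γ[a; SUM(d)→h](ρ[d/h]((S ⋈[b=h] (T ⋈[f=a] U)))) ⋈[a=b] ρ[b/a](U)) → 2

|E| = 2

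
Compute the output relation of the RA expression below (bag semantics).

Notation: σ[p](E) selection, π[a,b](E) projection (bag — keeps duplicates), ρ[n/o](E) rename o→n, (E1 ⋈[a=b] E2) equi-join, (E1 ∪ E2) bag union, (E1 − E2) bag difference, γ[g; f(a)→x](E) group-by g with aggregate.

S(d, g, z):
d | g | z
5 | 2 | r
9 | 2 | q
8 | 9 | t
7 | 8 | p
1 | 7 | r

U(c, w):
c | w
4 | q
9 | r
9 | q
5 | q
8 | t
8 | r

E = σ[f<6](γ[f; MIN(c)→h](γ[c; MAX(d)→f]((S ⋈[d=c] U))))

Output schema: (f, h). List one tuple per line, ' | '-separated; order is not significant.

Stepwise |·|:
  S → 5
  U → 6
  (S ⋈[d=c] U) → 5
  γ[c; MAX(d)→f]((S ⋈[d=c] U)) → 3
  γ[f; MIN(c)→h](γ[c; MAX(d)→f]((S ⋈[d=c] U))) → 3
  σ[f<6](γ[f; MIN(c)→h](γ[c; MAX(d)→f]((S ⋈[d=c] U)))) → 1

== RESULT ==
f | h
5 | 5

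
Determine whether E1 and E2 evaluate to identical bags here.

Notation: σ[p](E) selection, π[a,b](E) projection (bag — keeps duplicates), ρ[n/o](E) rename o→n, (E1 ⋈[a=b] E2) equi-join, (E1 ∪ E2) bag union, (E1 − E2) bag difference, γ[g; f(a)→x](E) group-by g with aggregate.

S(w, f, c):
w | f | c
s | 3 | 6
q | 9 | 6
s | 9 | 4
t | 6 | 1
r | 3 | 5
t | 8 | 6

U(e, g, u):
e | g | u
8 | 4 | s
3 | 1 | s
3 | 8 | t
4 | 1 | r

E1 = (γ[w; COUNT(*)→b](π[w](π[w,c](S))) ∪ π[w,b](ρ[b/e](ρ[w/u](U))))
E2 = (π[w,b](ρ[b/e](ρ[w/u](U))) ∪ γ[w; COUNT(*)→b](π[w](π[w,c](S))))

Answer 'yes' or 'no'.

E1 per-node cardinality:
  S → 6
  π[w,c](S) → 6
  π[w](π[w,c](S)) → 6
  γ[w; COUNT(*)→b](π[w](π[w,c](S))) → 4
  U → 4
  ρ[w/u](U) → 4
  ρ[b/e](ρ[w/u](U)) → 4
  π[w,b](ρ[b/e](ρ[w/u](U))) → 4
  (γ[w; COUNT(*)→b](π[w](π[w,c](S))) ∪ π[w,b](ρ[b/e](ρ[w/u](U)))) → 8
E2 per-node cardinality:
  U → 4
  ρ[w/u](U) → 4
  ρ[b/e](ρ[w/u](U)) → 4
  π[w,b](ρ[b/e](ρ[w/u](U))) → 4
  S → 6
  π[w,c](S) → 6
  π[w](π[w,c](S)) → 6
  γ[w; COUNT(*)→b](π[w](π[w,c](S))) → 4
  (π[w,b](ρ[b/e](ρ[w/u](U))) ∪ γ[w; COUNT(*)→b](π[w](π[w,c](S)))) → 8

E1 and E2 produce the same multiset:
w | b
q | 1
r | 1
r | 4
s | 2
s | 3
s | 8
t | 2
t | 3

yes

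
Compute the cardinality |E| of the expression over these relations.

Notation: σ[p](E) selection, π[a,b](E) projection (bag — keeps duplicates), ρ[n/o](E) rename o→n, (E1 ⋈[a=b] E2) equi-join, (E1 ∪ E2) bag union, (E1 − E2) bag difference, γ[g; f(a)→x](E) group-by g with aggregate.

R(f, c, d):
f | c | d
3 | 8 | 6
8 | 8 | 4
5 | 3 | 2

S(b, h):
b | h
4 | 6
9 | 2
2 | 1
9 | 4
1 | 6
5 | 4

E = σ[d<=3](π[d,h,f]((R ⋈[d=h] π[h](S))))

Stepwise |·|:
  R → 3
  S → 6
  π[h](S) → 6
  (R ⋈[d=h] π[h](S)) → 5
  π[d,h,f]((R ⋈[d=h] π[h](S))) → 5
  σ[d<=3](π[d,h,f]((R ⋈[d=h] π[h](S)))) → 1

|E| = 1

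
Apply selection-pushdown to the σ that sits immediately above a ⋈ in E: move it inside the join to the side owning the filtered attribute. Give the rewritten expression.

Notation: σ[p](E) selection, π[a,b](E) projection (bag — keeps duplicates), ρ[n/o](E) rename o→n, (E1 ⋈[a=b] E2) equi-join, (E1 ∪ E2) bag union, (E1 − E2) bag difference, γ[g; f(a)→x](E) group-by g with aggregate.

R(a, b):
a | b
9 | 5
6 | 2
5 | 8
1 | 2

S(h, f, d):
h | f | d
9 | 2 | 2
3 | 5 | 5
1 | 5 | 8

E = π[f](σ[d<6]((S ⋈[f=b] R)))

σ filters on d, owned by the left side.
E' = π[f]((σ[d<6](S) ⋈[f=b] R))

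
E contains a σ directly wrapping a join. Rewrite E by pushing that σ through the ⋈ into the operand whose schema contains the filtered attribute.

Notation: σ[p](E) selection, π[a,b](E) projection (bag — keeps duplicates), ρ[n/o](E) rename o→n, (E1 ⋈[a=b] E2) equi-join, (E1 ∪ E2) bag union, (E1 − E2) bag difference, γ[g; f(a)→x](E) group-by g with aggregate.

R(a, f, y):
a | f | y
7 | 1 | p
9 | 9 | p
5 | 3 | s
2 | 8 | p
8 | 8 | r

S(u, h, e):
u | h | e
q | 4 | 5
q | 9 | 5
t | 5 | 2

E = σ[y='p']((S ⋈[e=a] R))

σ filters on y, owned by the right side.
E' = (S ⋈[e=a] σ[y='p'](R))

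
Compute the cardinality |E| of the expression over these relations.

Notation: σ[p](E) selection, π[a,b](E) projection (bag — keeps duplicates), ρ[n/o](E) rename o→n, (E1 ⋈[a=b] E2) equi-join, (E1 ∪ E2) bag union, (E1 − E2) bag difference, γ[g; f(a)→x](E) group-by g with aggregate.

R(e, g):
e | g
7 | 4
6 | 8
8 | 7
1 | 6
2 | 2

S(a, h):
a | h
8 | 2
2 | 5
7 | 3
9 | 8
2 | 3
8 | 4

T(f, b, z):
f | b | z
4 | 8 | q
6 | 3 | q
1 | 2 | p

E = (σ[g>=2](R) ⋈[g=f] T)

Per-node cardinality:
  R → 5
  σ[g>=2](R) → 5
  T → 3
  (σ[g>=2](R) ⋈[g=f] T) → 2

|E| = 2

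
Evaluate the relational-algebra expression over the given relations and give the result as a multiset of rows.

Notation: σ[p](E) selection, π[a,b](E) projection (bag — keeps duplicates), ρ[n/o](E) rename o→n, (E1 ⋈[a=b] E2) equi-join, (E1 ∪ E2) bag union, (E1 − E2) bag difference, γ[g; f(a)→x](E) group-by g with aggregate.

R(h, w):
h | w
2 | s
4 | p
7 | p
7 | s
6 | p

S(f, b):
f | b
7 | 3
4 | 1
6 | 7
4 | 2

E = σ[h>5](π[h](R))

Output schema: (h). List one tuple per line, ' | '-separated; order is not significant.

Stepwise |·|:
  R → 5
  π[h](R) → 5
  σ[h>5](π[h](R)) → 3

== RESULT ==
h
6
7
7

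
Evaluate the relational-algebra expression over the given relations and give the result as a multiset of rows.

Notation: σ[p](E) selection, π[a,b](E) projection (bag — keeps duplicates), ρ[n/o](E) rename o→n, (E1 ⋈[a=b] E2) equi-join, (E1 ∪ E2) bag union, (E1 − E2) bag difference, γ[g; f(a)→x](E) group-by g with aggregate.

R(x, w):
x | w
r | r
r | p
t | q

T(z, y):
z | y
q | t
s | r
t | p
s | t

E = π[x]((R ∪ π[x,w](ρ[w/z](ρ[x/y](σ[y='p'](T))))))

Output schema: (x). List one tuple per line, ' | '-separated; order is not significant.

Stepwise |·|:
  R → 3
  T → 4
  σ[y='p'](T) → 1
  ρ[x/y](σ[y='p'](T)) → 1
  ρ[w/z](ρ[x/y](σ[y='p'](T))) → 1
  π[x,w](ρ[w/z](ρ[x/y](σ[y='p'](T)))) → 1
  (R ∪ π[x,w](ρ[w/z](ρ[x/y](σ[y='p'](T))))) → 4
  π[x]((R ∪ π[x,w](ρ[w/z](ρ[x/y](σ[y='p'](T)))))) → 4

== RESULT ==
x
p
r
r
t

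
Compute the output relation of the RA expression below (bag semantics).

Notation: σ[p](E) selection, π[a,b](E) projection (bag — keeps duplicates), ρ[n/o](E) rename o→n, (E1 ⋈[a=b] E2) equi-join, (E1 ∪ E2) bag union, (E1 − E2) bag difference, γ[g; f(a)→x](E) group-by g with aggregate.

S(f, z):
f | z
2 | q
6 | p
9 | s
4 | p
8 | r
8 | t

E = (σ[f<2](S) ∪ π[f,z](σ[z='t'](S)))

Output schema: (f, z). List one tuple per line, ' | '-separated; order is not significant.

Subexpression sizes:
  S → 6
  σ[f<2](S) → 0
  S → 6
  σ[z='t'](S) → 1
  π[f,z](σ[z='t'](S)) → 1
  (σ[f<2](S) ∪ π[f,z](σ[z='t'](S))) → 1

== RESULT ==
f | z
8 | t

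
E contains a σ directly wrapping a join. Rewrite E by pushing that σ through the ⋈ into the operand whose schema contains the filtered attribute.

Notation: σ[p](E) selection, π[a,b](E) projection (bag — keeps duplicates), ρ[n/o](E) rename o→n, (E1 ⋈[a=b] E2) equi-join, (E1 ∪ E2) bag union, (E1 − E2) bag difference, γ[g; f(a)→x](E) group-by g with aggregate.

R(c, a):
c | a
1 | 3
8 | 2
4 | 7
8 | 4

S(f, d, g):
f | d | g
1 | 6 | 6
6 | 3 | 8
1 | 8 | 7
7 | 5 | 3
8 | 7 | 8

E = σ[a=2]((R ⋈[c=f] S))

σ filters on a, owned by the left side.
E' = (σ[a=2](R) ⋈[c=f] S)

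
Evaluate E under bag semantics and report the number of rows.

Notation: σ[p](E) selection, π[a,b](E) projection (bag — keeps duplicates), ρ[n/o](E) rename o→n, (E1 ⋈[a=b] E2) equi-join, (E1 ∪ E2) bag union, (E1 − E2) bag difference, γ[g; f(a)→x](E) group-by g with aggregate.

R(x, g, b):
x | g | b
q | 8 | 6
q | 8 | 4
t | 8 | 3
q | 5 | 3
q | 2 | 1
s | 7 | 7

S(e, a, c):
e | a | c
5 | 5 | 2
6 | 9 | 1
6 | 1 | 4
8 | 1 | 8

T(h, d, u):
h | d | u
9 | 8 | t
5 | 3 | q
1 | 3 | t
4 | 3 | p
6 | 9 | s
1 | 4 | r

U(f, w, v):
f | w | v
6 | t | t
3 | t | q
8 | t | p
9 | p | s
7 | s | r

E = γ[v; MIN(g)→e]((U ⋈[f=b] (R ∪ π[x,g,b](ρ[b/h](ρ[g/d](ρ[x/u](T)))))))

Stepwise |·|:
  U → 5
  R → 6
  T → 6
  ρ[x/u](T) → 6
  ρ[g/d](ρ[x/u](T)) → 6
  ρ[b/h](ρ[g/d](ρ[x/u](T))) → 6
  π[x,g,b](ρ[b/h](ρ[g/d](ρ[x/u](T)))) → 6
  (R ∪ π[x,g,b](ρ[b/h](ρ[g/d](ρ[x/u](T))))) → 12
  (U ⋈[f=b] (R ∪ π[x,g,b](ρ[b/h](ρ[g/d](ρ[x/u](T)))))) → 6
  γ[v; MIN(g)→e]((U ⋈[f=b] (R ∪ π[x,g,b](ρ[b/h](ρ[g/d](ρ[x/u](T))))))) → 4

|E| = 4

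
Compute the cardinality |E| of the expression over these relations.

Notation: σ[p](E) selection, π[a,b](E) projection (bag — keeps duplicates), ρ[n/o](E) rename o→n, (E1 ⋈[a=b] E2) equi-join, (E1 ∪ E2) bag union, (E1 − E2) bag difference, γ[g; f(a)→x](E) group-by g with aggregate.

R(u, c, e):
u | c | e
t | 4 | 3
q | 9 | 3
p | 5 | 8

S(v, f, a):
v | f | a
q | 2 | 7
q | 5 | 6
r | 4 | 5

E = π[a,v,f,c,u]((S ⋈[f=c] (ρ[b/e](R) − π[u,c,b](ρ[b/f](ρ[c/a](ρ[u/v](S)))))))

Stepwise |·|:
  S → 3
  R → 3
  ρ[b/e](R) → 3
  S → 3
  ρ[u/v](S) → 3
  ρ[c/a](ρ[u/v](S)) → 3
  ρ[b/f](ρ[c/a](ρ[u/v](S))) → 3
  π[u,c,b](ρ[b/f](ρ[c/a](ρ[u/v](S)))) → 3
  (ρ[b/e](R) − π[u,c,b](ρ[b/f](ρ[c/a](ρ[u/v](S))))) → 3
  (S ⋈[f=c] (ρ[b/e](R) − π[u,c,b](ρ[b/f](ρ[c/a](ρ[u/v](S)))))) → 2
  π[a,v,f,c,u]((S ⋈[f=c] (ρ[b/e](R) − π[u,c,b](ρ[b/f](ρ[c/a](ρ[u/v](S))))))) → 2

|E| = 2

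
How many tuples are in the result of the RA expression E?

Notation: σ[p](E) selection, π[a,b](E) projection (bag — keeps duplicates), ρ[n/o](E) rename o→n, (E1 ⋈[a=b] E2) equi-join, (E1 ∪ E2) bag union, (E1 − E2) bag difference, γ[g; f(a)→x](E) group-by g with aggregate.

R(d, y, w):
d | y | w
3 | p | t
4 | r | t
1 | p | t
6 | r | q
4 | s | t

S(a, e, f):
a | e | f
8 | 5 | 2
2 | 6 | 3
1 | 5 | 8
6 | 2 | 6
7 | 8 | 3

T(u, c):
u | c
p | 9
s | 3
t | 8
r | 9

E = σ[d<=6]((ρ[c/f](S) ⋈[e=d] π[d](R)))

Row counts bottom-up:
  S → 5
  ρ[c/f](S) → 5
  R → 5
  π[d](R) → 5
  (ρ[c/f](S) ⋈[e=d] π[d](R)) → 1
  σ[d<=6]((ρ[c/f](S) ⋈[e=d] π[d](R))) → 1

|E| = 1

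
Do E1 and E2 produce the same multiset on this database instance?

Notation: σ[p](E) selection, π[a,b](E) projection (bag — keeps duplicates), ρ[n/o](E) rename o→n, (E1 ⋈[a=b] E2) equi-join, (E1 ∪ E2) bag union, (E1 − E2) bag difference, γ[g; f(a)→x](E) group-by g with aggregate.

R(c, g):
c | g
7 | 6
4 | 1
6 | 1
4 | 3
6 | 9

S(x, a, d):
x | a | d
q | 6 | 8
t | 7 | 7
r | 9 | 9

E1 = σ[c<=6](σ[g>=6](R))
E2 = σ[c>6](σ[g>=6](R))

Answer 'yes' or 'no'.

E1 per-node cardinality:
  R → 5
  σ[g>=6](R) → 2
  σ[c<=6](σ[g>=6](R)) → 1
E2 per-node cardinality:
  R → 5
  σ[g>=6](R) → 2
  σ[c>6](σ[g>=6](R)) → 1

E1 result:
c | g
6 | 9
E2 result:
c | g
7 | 6
Witness: (7, 6) appears 0× in E1 but 1× in E2.

no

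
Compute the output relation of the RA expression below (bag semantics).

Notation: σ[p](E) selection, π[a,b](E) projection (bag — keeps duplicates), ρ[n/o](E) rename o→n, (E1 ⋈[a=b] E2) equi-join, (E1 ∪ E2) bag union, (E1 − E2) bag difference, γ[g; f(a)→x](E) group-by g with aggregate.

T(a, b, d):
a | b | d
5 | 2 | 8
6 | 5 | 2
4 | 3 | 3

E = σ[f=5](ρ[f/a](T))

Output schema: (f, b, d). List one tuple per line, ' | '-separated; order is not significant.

Subexpression sizes:
  T → 3
  ρ[f/a](T) → 3
  σ[f=5](ρ[f/a](T)) → 1

== RESULT ==
f | b | d
5 | 2 | 8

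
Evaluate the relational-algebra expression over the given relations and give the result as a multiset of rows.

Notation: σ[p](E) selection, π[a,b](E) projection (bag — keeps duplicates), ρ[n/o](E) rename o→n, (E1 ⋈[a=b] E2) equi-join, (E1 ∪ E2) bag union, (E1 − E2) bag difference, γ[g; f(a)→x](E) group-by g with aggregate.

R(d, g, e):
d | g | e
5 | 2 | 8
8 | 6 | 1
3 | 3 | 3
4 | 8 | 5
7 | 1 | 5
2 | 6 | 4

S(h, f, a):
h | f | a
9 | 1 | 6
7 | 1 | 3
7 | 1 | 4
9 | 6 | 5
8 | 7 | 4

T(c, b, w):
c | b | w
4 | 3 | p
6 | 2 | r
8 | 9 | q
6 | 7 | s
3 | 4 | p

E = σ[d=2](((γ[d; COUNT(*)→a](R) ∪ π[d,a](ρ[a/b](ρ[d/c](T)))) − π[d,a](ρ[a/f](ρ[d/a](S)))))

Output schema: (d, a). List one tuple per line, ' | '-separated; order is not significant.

Subexpression sizes:
  R → 6
  γ[d; COUNT(*)→a](R) → 6
  T → 5
  ρ[d/c](T) → 5
  ρ[a/b](ρ[d/c](T)) → 5
  π[d,a](ρ[a/b](ρ[d/c](T))) → 5
  (γ[d; COUNT(*)→a](R) ∪ π[d,a](ρ[a/b](ρ[d/c](T)))) → 11
  S → 5
  ρ[d/a](S) → 5
  ρ[a/f](ρ[d/a](S)) → 5
  π[d,a](ρ[a/f](ρ[d/a](S))) → 5
  ((γ[d; COUNT(*)→a](R) ∪ π[d,a](ρ[a/b](ρ[d/c](T)))) − π[d,a](ρ[a/f](ρ[d/a](S)))) → 9
  σ[d=2](((γ[d; COUNT(*)→a](R) ∪ π[d,a](ρ[a/b](ρ[d/c](T)))) − π[d,a](ρ[a/f](ρ[d/a](S))))) → 1

== RESULT ==
d | a
2 | 1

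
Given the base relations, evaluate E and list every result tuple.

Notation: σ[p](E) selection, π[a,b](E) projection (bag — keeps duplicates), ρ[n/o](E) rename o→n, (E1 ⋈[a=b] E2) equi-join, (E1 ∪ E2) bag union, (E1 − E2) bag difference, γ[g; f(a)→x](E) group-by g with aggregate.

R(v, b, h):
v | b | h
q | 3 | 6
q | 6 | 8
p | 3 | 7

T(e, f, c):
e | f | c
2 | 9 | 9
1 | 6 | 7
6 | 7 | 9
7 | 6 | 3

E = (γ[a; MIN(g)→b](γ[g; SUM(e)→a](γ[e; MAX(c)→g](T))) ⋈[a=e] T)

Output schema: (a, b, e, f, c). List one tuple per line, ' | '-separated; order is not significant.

Stepwise |·|:
  T → 4
  γ[e; MAX(c)→g](T) → 4
  γ[g; SUM(e)→a](γ[e; MAX(c)→g](T)) → 3
  γ[a; MIN(g)→b](γ[g; SUM(e)→a](γ[e; MAX(c)→g](T))) → 3
  T → 4
  (γ[a; MIN(g)→b](γ[g; SUM(e)→a](γ[e; MAX(c)→g](T))) ⋈[a=e] T) → 2

== RESULT ==
a | b | e | f | c
1 | 7 | 1 | 6 | 7
7 | 3 | 7 | 6 | 3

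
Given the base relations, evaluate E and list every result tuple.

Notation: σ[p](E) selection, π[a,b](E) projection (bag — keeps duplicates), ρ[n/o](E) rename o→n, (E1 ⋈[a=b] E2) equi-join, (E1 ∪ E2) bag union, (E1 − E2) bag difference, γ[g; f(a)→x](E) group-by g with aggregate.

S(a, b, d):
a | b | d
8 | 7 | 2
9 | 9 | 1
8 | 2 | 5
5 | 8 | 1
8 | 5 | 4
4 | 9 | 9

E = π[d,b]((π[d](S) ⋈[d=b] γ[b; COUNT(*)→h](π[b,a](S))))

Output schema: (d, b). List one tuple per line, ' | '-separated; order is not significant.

Subexpression sizes:
  S → 6
  π[d](S) → 6
  S → 6
  π[b,a](S) → 6
  γ[b; COUNT(*)→h](π[b,a](S)) → 5
  (π[d](S) ⋈[d=b] γ[b; COUNT(*)→h](π[b,a](S))) → 3
  π[d,b]((π[d](S) ⋈[d=b] γ[b; COUNT(*)→h](π[b,a](S)))) → 3

== RESULT ==
d | b
2 | 2
5 | 5
9 | 9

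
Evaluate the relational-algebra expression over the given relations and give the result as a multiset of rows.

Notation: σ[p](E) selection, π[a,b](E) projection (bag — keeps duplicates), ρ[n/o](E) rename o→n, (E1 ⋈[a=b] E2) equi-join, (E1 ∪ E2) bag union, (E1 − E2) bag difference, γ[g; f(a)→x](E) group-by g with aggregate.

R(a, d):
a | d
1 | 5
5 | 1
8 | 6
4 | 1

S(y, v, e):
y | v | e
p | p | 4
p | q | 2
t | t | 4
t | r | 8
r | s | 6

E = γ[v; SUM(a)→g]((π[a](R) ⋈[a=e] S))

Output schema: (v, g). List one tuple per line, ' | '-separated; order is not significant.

Per-node cardinality:
  R → 4
  π[a](R) → 4
  S → 5
  (π[a](R) ⋈[a=e] S) → 3
  γ[v; SUM(a)→g]((π[a](R) ⋈[a=e] S)) → 3

== RESULT ==
v | g
p | 4
r | 8
t | 4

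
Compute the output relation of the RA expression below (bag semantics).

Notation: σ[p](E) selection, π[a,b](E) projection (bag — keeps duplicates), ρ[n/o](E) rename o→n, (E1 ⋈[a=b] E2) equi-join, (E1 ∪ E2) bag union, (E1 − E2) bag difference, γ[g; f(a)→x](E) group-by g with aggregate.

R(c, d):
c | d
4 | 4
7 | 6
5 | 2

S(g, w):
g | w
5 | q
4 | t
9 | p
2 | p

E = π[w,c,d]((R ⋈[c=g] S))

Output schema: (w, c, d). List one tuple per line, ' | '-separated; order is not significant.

Subexpression sizes:
  R → 3
  S → 4
  (R ⋈[c=g] S) → 2
  π[w,c,d]((R ⋈[c=g] S)) → 2

== RESULT ==
w | c | d
q | 5 | 2
t | 4 | 4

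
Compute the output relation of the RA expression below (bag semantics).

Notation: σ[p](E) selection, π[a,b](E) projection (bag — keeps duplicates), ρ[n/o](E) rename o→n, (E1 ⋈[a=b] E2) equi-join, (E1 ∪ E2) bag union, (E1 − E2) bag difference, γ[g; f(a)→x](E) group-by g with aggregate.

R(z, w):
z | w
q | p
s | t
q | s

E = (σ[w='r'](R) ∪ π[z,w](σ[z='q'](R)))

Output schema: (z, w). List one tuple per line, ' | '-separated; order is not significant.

Stepwise |·|:
  R → 3
  σ[w='r'](R) → 0
  R → 3
  σ[z='q'](R) → 2
  π[z,w](σ[z='q'](R)) → 2
  (σ[w='r'](R) ∪ π[z,w](σ[z='q'](R))) → 2

== RESULT ==
z | w
q | p
q | s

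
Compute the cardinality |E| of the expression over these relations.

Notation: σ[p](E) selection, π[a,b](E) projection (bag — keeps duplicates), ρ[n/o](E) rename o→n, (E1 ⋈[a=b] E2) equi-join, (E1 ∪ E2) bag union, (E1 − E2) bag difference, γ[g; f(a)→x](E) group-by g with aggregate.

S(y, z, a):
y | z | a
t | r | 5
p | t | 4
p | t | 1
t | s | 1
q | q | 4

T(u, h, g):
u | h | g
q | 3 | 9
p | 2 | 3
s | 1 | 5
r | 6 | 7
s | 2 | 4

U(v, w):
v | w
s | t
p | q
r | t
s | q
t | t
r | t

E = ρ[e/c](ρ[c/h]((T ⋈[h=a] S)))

Stepwise |·|:
  T → 5
  S → 5
  (T ⋈[h=a] S) → 2
  ρ[c/h]((T ⋈[h=a] S)) → 2
  ρ[e/c](ρ[c/h]((T ⋈[h=a] S))) → 2

|E| = 2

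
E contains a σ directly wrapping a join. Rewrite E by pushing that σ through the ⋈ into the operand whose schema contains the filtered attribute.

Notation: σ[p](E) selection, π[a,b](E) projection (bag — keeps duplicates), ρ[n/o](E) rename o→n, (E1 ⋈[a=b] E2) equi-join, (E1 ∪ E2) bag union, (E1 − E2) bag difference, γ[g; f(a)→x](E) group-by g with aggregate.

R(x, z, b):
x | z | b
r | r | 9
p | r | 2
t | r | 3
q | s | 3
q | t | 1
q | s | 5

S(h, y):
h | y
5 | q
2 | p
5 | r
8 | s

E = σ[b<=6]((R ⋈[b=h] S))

σ filters on b, owned by the left side.
E' = (σ[b<=6](R) ⋈[b=h] S)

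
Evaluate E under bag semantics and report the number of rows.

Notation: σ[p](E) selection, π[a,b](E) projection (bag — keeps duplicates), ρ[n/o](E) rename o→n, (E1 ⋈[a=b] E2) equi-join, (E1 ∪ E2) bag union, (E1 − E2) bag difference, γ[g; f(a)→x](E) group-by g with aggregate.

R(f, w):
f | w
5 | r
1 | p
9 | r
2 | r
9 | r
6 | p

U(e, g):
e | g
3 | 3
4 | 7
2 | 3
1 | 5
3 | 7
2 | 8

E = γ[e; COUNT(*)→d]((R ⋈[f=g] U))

Row counts bottom-up:
  R → 6
  U → 6
  (R ⋈[f=g] U) → 1
  γ[e; COUNT(*)→d]((R ⋈[f=g] U)) → 1

|E| = 1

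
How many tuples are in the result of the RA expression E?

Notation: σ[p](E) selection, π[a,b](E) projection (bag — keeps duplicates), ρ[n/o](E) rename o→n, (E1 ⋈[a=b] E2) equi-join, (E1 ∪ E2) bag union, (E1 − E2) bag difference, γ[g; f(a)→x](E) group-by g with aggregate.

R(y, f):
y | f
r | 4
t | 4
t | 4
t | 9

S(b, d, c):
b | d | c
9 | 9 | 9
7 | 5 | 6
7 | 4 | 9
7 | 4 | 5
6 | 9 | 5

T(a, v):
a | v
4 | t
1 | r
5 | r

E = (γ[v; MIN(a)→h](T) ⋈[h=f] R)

Stepwise |·|:
  T → 3
  γ[v; MIN(a)→h](T) → 2
  R → 4
  (γ[v; MIN(a)→h](T) ⋈[h=f] R) → 3

|E| = 3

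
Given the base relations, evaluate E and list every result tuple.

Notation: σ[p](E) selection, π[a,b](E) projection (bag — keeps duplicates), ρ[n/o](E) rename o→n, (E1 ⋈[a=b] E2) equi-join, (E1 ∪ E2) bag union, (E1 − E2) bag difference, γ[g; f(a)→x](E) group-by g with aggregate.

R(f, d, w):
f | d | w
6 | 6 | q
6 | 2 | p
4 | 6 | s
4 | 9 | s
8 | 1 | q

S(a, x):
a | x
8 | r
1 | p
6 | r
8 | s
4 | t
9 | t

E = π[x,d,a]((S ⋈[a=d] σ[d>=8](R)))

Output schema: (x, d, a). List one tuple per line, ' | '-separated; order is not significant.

Subexpression sizes:
  S → 6
  R → 5
  σ[d>=8](R) → 1
  (S ⋈[a=d] σ[d>=8](R)) → 1
  π[x,d,a]((S ⋈[a=d] σ[d>=8](R))) → 1

== RESULT ==
x | d | a
t | 9 | 9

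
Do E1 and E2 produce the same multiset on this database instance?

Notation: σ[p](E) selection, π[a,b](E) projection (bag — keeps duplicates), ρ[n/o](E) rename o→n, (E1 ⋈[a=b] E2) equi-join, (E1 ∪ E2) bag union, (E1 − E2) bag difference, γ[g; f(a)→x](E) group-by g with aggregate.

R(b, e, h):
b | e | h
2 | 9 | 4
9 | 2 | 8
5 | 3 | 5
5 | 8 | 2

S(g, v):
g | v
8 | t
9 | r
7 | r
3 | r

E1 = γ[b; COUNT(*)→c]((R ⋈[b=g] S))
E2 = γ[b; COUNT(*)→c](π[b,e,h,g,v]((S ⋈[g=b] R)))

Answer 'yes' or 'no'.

E1 row counts bottom-up:
  R → 4
  S → 4
  (R ⋈[b=g] S) → 1
  γ[b; COUNT(*)→c]((R ⋈[b=g] S)) → 1
E2 row counts bottom-up:
  S → 4
  R → 4
  (S ⋈[g=b] R) → 1
  π[b,e,h,g,v]((S ⋈[g=b] R)) → 1
  γ[b; COUNT(*)→c](π[b,e,h,g,v]((S ⋈[g=b] R))) → 1

E1 and E2 produce the same multiset:
b | c
9 | 1

yes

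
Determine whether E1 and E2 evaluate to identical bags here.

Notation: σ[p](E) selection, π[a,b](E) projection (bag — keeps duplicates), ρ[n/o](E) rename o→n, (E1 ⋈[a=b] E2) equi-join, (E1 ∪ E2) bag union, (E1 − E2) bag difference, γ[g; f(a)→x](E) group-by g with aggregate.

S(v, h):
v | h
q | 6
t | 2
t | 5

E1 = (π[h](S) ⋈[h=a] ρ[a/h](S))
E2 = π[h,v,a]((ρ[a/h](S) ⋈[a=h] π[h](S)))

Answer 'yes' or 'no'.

E1 subexpression sizes:
  S → 3
  π[h](S) → 3
  S → 3
  ρ[a/h](S) → 3
  (π[h](S) ⋈[h=a] ρ[a/h](S)) → 3
E2 subexpression sizes:
  S → 3
  ρ[a/h](S) → 3
  S → 3
  π[h](S) → 3
  (ρ[a/h](S) ⋈[a=h] π[h](S)) → 3
  π[h,v,a]((ρ[a/h](S) ⋈[a=h] π[h](S))) → 3

E1 and E2 produce the same multiset:
h | v | a
2 | t | 2
5 | t | 5
6 | q | 6

yes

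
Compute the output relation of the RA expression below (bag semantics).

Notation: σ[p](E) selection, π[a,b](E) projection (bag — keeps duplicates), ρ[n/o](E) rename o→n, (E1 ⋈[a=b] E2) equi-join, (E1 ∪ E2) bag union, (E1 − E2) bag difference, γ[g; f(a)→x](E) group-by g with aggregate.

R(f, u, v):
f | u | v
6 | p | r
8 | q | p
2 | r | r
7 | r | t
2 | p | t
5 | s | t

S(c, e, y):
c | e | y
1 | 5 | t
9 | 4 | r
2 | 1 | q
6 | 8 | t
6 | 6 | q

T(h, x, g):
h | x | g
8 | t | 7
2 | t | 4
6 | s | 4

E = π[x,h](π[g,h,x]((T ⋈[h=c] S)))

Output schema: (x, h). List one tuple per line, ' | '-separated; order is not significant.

Per-node cardinality:
  T → 3
  S → 5
  (T ⋈[h=c] S) → 3
  π[g,h,x]((T ⋈[h=c] S)) → 3
  π[x,h](π[g,h,x]((T ⋈[h=c] S))) → 3

== RESULT ==
x | h
s | 6
s | 6
t | 2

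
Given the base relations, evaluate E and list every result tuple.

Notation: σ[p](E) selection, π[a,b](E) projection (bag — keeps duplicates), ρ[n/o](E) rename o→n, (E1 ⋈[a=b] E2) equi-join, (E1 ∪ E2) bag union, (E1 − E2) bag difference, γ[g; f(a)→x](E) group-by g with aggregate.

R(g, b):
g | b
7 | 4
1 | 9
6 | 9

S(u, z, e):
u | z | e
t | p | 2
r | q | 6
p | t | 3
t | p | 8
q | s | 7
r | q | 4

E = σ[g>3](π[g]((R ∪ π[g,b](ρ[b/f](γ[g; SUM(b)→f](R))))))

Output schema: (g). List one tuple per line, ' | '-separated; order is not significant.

Stepwise |·|:
  R → 3
  R → 3
  γ[g; SUM(b)→f](R) → 3
  ρ[b/f](γ[g; SUM(b)→f](R)) → 3
  π[g,b](ρ[b/f](γ[g; SUM(b)→f](R))) → 3
  (R ∪ π[g,b](ρ[b/f](γ[g; SUM(b)→f](R)))) → 6
  π[g]((R ∪ π[g,b](ρ[b/f](γ[g; SUM(b)→f](R))))) → 6
  σ[g>3](π[g]((R ∪ π[g,b](ρ[b/f](γ[g; SUM(b)→f](R)))))) → 4

== RESULT ==
g
6
6
7
7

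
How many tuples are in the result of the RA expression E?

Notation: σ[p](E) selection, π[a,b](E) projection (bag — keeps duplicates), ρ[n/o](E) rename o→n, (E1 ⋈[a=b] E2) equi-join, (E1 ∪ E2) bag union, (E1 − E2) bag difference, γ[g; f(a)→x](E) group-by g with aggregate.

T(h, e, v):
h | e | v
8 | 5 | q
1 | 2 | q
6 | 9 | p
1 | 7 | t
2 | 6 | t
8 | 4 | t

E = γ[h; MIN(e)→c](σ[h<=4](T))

Stepwise |·|:
  T → 6
  σ[h<=4](T) → 3
  γ[h; MIN(e)→c](σ[h<=4](T)) → 2

|E| = 2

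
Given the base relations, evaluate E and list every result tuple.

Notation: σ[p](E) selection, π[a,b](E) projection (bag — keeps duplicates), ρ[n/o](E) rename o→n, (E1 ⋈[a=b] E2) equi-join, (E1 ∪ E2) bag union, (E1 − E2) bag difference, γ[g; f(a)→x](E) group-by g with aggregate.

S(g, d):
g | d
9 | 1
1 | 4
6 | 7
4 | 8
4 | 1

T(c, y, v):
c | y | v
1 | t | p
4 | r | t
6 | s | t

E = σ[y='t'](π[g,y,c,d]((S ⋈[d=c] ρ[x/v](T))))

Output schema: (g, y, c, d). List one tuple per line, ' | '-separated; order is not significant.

Stepwise |·|:
  S → 5
  T → 3
  ρ[x/v](T) → 3
  (S ⋈[d=c] ρ[x/v](T)) → 3
  π[g,y,c,d]((S ⋈[d=c] ρ[x/v](T))) → 3
  σ[y='t'](π[g,y,c,d]((S ⋈[d=c] ρ[x/v](T)))) → 2

== RESULT ==
g | y | c | d
4 | t | 1 | 1
9 | t | 1 | 1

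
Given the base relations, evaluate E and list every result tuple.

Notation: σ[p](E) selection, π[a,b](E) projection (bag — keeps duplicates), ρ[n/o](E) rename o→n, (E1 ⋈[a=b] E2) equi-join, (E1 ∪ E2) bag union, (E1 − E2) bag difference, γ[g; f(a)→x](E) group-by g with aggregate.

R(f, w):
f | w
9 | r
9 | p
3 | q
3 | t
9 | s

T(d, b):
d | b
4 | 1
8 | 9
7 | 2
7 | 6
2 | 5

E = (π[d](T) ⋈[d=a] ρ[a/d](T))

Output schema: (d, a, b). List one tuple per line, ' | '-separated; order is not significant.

Subexpression sizes:
  T → 5
  π[d](T) → 5
  T → 5
  ρ[a/d](T) → 5
  (π[d](T) ⋈[d=a] ρ[a/d](T)) → 7

== RESULT ==
d | a | b
2 | 2 | 5
4 | 4 | 1
7 | 7 | 2
7 | 7 | 2
7 | 7 | 6
7 | 7 | 6
8 | 8 | 9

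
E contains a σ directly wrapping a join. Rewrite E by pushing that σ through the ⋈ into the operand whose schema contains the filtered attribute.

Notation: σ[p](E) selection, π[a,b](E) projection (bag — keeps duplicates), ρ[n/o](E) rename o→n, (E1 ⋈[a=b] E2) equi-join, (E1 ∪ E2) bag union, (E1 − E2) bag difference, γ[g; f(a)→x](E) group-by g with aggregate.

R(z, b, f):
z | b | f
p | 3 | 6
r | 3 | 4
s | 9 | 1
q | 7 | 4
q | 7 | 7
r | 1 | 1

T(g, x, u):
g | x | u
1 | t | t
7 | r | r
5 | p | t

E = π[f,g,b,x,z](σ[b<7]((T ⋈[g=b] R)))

σ filters on b, owned by the right side.
E' = π[f,g,b,x,z]((T ⋈[g=b] σ[b<7](R)))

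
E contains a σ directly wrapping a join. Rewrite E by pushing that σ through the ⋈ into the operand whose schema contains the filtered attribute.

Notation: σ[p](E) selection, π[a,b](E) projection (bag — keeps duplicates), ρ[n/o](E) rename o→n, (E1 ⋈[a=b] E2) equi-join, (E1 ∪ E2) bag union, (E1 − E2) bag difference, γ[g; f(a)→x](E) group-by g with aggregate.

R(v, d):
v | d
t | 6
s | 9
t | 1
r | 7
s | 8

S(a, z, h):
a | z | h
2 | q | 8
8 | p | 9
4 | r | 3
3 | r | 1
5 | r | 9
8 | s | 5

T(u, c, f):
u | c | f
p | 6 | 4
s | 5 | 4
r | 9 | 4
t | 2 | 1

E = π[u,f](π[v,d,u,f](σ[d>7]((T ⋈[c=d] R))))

σ filters on d, owned by the right side.
E' = π[u,f](π[v,d,u,f]((T ⋈[c=d] σ[d>7](R))))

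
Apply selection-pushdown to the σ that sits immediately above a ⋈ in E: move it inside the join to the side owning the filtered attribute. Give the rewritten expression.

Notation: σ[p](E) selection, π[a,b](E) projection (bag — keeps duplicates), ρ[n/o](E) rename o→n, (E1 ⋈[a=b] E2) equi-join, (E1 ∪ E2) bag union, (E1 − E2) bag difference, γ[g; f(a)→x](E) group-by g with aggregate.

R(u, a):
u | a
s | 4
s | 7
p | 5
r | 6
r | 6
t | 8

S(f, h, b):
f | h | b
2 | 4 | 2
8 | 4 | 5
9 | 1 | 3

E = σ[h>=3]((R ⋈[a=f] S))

σ filters on h, owned by the right side.
E' = (R ⋈[a=f] σ[h>=3](S))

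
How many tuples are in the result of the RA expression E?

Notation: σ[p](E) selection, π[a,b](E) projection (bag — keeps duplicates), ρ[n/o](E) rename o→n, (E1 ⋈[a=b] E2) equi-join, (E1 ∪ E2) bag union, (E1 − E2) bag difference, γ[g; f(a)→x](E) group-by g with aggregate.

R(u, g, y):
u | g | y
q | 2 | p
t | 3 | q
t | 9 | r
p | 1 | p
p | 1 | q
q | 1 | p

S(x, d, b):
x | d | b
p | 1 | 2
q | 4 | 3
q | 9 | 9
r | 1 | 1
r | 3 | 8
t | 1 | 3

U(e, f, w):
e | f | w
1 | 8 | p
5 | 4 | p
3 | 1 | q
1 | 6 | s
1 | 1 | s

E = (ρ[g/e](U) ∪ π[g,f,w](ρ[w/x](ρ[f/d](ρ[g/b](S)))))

Row counts bottom-up:
  U → 5
  ρ[g/e](U) → 5
  S → 6
  ρ[g/b](S) → 6
  ρ[f/d](ρ[g/b](S)) → 6
  ρ[w/x](ρ[f/d](ρ[g/b](S))) → 6
  π[g,f,w](ρ[w/x](ρ[f/d](ρ[g/b](S)))) → 6
  (ρ[g/e](U) ∪ π[g,f,w](ρ[w/x](ρ[f/d](ρ[g/b](S))))) → 11

|E| = 11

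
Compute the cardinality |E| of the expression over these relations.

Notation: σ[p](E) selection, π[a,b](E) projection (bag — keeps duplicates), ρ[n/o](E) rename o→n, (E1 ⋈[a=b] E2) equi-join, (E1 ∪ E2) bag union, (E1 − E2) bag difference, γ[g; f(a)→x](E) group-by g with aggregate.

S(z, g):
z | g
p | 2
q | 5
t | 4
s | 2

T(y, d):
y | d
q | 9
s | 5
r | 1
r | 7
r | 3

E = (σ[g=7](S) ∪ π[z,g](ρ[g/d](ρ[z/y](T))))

Stepwise |·|:
  S → 4
  σ[g=7](S) → 0
  T → 5
  ρ[z/y](T) → 5
  ρ[g/d](ρ[z/y](T)) → 5
  π[z,g](ρ[g/d](ρ[z/y](T))) → 5
  (σ[g=7](S) ∪ π[z,g](ρ[g/d](ρ[z/y](T)))) → 5

|E| = 5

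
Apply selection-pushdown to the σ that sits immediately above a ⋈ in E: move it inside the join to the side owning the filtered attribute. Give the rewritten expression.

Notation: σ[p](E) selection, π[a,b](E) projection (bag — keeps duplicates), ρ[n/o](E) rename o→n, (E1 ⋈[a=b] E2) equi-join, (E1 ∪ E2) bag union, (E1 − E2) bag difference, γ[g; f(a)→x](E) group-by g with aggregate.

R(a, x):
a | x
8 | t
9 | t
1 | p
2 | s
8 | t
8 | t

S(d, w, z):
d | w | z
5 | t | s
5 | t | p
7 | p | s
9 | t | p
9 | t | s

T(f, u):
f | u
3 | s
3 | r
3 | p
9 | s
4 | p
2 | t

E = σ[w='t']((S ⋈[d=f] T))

σ filters on w, owned by the left side.
E' = (σ[w='t'](S) ⋈[d=f] T)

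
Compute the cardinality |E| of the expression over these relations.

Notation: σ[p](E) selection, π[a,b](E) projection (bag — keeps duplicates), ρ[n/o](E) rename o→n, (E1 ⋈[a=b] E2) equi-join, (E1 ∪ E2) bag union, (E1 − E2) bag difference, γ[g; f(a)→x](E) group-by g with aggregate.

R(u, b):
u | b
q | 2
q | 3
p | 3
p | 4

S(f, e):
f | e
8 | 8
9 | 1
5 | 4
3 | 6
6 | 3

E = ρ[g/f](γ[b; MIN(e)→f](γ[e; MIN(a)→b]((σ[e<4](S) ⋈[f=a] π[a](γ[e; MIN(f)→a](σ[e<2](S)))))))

Per-node cardinality:
  S → 5
  σ[e<4](S) → 2
  S → 5
  σ[e<2](S) → 1
  γ[e; MIN(f)→a](σ[e<2](S)) → 1
  π[a](γ[e; MIN(f)→a](σ[e<2](S))) → 1
  (σ[e<4](S) ⋈[f=a] π[a](γ[e; MIN(f)→a](σ[e<2](S)))) → 1
  γ[e; MIN(a)→b]((σ[e<4](S) ⋈[f=a] π[a](γ[e; MIN(f)→a](σ[e<2](S))))) → 1
  γ[b; MIN(e)→f](γ[e; MIN(a)→b]((σ[e<4](S) ⋈[f=a] π[a](γ[e; MIN(f)→a](σ[e<2](S)))))) → 1
  ρ[g/f](γ[b; MIN(e)→f](γ[e; MIN(a)→b]((σ[e<4](S) ⋈[f=a] π[a](γ[e; MIN(f)→a](σ[e<2](S))))))) → 1

|E| = 1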